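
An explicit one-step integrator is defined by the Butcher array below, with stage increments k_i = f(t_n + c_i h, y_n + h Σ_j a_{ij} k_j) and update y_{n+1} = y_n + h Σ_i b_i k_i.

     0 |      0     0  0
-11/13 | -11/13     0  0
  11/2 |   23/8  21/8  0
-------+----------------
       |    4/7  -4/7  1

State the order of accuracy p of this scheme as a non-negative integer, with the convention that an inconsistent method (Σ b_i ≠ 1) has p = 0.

1

b = (4/7, -4/7, 1)
c = (0, -11/13, 11/2)
Ac = (0, 0, -231/104)
Σ b_i: 4/7·1 + (-4/7)·1 + 1·1 = 1 ✓
b·c: (-4/7)·(-11/13) + 1·11/2 = 1089/182 ≠ 1/2 ⇒ order 1.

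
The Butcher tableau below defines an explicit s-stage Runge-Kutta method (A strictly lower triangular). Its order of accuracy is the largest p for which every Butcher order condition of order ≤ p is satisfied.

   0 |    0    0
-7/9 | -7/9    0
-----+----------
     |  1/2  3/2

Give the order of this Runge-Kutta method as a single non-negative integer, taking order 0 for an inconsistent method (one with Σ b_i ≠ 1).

b = (1/2, 3/2)
c = (0, -7/9)
Σ b_i: 1/2·1 + 3/2·1 = 2 ≠ 1 ⇒ order 0.

0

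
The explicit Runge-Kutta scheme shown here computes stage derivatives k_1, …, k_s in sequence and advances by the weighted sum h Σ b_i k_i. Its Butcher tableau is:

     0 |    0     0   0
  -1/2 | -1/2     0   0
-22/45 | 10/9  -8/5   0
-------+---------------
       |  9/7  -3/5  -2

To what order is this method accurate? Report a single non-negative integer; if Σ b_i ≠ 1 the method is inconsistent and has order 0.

0

b = (9/7, -3/5, -2)
c = (0, -1/2, -22/45)
Ac = (0, 0, 4/5)
Σ b_i: 9/7·1 + (-3/5)·1 + (-2)·1 = -46/35 ≠ 1 ⇒ order 0.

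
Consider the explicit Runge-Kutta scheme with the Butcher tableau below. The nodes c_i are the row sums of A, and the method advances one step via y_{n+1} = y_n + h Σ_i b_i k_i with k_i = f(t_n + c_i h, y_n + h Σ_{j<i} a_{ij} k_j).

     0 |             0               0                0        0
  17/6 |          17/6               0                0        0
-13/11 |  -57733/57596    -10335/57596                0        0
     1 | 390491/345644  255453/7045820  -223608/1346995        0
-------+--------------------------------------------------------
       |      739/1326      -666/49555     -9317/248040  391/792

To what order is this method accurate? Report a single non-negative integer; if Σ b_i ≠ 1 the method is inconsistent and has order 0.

b = (739/1326, -666/49555, -9317/248040, 391/792)
c = (0, 17/6, -13/11, 1)
Ac = (0, 0, -3445/6776, 55/184)
Σ b_i: 739/1326·1 + (-666/49555)·1 + (-9317/248040)·1 + 391/792·1 = 1 ✓
b·c: (-666/49555)·17/6 + (-9317/248040)·(-13/11) + 391/792·1 = 1/2 ✓
b·c²: (-666/49555)·289/36 + (-9317/248040)·169/121 + 391/792·1 = 1/3 ✓
b·Ac: (-9317/248040)·(-3445/6776) + 391/792·55/184 = 1/6 ✓
b·c³: (-666/49555)·4913/216 + (-9317/248040)·(-2197/1331) + 391/792·1 = 1/4 ✓
b·(c∘Ac): (-9317/248040)·44785/74536 + 391/792·55/184 = 1/8 ✓
b·Ac²: (-9317/248040)·(-58565/40656) + 391/792·1111/18768 = 1/12 ✓
b·A²c: 391/792·33/391 = 1/24 ✓; 4 stages ⇒ order 4.

4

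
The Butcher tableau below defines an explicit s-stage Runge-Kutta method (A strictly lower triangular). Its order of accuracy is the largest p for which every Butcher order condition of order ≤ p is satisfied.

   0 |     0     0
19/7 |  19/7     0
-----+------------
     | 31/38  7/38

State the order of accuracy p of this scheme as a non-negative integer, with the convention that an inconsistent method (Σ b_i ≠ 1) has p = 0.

2

b = (31/38, 7/38)
c = (0, 19/7)
Σ b_i: 31/38·1 + 7/38·1 = 1 ✓
b·c: 7/38·19/7 = 1/2 ✓; 2 stages ⇒ order 2.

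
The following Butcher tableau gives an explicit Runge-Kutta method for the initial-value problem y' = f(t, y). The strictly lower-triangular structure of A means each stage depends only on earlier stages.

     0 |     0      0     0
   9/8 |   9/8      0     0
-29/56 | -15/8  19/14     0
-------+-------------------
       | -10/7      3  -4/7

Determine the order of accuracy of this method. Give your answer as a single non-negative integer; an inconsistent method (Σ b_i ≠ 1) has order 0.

1

b = (-10/7, 3, -4/7)
c = (0, 9/8, -29/56)
Ac = (0, 0, 171/112)
Σ b_i: (-10/7)·1 + 3·1 + (-4/7)·1 = 1 ✓
b·c: 3·9/8 + (-4/7)·(-29/56) = 1439/392 ≠ 1/2 ⇒ order 1.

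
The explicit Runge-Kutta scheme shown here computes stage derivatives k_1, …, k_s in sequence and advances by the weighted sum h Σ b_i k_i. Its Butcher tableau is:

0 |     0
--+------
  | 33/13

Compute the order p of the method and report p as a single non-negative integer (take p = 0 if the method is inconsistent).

0

b = (33/13)
c = (0)
Σ b_i: 33/13·1 = 33/13 ≠ 1 ⇒ order 0.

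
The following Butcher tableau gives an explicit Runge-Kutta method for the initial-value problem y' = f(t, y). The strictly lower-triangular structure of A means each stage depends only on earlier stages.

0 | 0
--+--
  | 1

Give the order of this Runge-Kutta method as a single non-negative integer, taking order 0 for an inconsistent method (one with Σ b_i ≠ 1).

1

b = (1)
c = (0)
Σ b_i: 1·1 = 1 ✓; 1 stage ⇒ order 1.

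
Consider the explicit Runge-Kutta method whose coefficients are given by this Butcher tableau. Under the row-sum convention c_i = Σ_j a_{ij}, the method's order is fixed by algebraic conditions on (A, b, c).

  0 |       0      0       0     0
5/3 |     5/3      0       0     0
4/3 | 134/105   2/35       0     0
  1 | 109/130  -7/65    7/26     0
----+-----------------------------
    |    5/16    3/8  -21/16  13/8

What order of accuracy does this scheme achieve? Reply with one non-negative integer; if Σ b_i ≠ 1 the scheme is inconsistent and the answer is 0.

4

b = (5/16, 3/8, -21/16, 13/8)
c = (0, 5/3, 4/3, 1)
Ac = (0, 0, 2/21, 7/39)
Σ b_i: 5/16·1 + 3/8·1 + (-21/16)·1 + 13/8·1 = 1 ✓
b·c: 3/8·5/3 + (-21/16)·4/3 + 13/8·1 = 1/2 ✓
b·c²: 3/8·25/9 + (-21/16)·16/9 + 13/8·1 = 1/3 ✓
b·Ac: (-21/16)·2/21 + 13/8·7/39 = 1/6 ✓
b·c³: 3/8·125/27 + (-21/16)·64/27 + 13/8·1 = 1/4 ✓
b·(c∘Ac): (-21/16)·8/63 + 13/8·7/39 = 1/8 ✓
b·Ac²: (-21/16)·10/63 + 13/8·7/39 = 1/12 ✓
b·A²c: 13/8·1/39 = 1/24 ✓; 4 stages ⇒ order 4.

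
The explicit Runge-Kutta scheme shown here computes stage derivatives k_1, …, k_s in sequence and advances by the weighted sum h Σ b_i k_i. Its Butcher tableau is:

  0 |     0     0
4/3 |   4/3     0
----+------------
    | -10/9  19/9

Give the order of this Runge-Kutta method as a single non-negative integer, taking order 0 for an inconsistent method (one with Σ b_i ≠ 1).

b = (-10/9, 19/9)
c = (0, 4/3)
Σ b_i: (-10/9)·1 + 19/9·1 = 1 ✓
b·c: 19/9·4/3 = 76/27 ≠ 1/2 ⇒ order 1.

1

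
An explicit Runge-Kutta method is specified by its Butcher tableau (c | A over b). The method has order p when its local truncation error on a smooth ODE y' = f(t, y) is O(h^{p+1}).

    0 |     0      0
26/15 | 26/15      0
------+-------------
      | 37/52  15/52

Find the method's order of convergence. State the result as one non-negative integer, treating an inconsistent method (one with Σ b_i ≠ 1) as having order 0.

b = (37/52, 15/52)
c = (0, 26/15)
Σ b_i: 37/52·1 + 15/52·1 = 1 ✓
b·c: 15/52·26/15 = 1/2 ✓; 2 stages ⇒ order 2.

2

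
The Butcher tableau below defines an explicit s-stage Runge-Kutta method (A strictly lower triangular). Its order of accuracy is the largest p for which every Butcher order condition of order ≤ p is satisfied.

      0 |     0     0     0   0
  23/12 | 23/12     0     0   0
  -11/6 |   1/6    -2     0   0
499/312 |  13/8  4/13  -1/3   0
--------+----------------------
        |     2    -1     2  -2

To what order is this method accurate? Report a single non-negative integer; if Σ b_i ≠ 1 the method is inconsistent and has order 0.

1

b = (2, -1, 2, -2)
c = (0, 23/12, -11/6, 499/312)
Ac = (0, 0, -23/6, 281/234)
Σ b_i: 2·1 + (-1)·1 + 2·1 + (-2)·1 = 1 ✓
b·c: (-1)·23/12 + 2·(-11/6) + (-2)·499/312 = -685/78 ≠ 1/2 ⇒ order 1.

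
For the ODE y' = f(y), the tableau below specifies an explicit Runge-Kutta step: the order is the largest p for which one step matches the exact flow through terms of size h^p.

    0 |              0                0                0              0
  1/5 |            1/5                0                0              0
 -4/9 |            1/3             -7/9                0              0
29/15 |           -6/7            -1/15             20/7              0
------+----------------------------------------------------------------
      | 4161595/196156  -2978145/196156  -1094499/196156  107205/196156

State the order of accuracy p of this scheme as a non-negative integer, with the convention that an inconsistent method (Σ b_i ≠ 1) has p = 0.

3

b = (4161595/196156, -2978145/196156, -1094499/196156, 107205/196156)
c = (0, 1/5, -4/9, 29/15)
Ac = (0, 0, -7/45, -2021/1575)
Σ b_i: 4161595/196156·1 + (-2978145/196156)·1 + (-1094499/196156)·1 + 107205/196156·1 = 1 ✓
b·c: (-2978145/196156)·1/5 + (-1094499/196156)·(-4/9) + 107205/196156·29/15 = 1/2 ✓
b·c²: (-2978145/196156)·1/25 + (-1094499/196156)·16/81 + 107205/196156·841/225 = 1/3 ✓
b·Ac: (-1094499/196156)·(-7/45) + 107205/196156·(-2021/1575) = 1/6 ✓
b·c³: (-2978145/196156)·1/125 + (-1094499/196156)·(-64/729) + 107205/196156·24389/3375 = 9856927/2282850 ≠ 1/4 ⇒ order 3.
b·(c∘Ac): (-1094499/196156)·28/405 + 107205/196156·(-58609/23625) = -76865329/44135100 ≠ 1/8
b·Ac²: (-1094499/196156)·(-7/225) + 107205/196156·39811/70875 = 219419/456570 ≠ 1/12
b·A²c: 107205/196156·(-4/9) = -35735/147117 ≠ 1/24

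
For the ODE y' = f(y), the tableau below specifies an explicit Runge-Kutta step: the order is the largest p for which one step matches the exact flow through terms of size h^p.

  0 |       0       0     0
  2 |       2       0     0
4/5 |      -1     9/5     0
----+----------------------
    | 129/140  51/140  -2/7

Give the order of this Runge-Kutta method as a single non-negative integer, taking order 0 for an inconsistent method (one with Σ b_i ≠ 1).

2

b = (129/140, 51/140, -2/7)
c = (0, 2, 4/5)
Ac = (0, 0, 18/5)
Σ b_i: 129/140·1 + 51/140·1 + (-2/7)·1 = 1 ✓
b·c: 51/140·2 + (-2/7)·4/5 = 1/2 ✓
b·c²: 51/140·4 + (-2/7)·16/25 = 223/175 ≠ 1/3 ⇒ order 2.
b·Ac: (-2/7)·18/5 = -36/35 ≠ 1/6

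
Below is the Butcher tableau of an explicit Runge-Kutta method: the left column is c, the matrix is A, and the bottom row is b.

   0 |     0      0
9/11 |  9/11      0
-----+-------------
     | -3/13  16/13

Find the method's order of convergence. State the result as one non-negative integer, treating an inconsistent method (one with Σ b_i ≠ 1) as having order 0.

b = (-3/13, 16/13)
c = (0, 9/11)
Σ b_i: (-3/13)·1 + 16/13·1 = 1 ✓
b·c: 16/13·9/11 = 144/143 ≠ 1/2 ⇒ order 1.

1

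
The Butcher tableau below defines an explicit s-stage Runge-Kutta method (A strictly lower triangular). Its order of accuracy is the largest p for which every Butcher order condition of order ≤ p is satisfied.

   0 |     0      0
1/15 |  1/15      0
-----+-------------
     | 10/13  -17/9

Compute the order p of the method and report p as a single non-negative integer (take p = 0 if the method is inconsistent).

b = (10/13, -17/9)
c = (0, 1/15)
Σ b_i: 10/13·1 + (-17/9)·1 = -131/117 ≠ 1 ⇒ order 0.

0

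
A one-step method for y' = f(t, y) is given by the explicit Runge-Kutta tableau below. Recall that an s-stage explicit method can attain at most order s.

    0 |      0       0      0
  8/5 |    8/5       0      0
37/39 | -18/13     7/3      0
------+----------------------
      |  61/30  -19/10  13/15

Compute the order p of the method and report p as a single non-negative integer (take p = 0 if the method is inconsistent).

b = (61/30, -19/10, 13/15)
c = (0, 8/5, 37/39)
Ac = (0, 0, 56/15)
Σ b_i: 61/30·1 + (-19/10)·1 + 13/15·1 = 1 ✓
b·c: (-19/10)·8/5 + 13/15·37/39 = -499/225 ≠ 1/2 ⇒ order 1.

1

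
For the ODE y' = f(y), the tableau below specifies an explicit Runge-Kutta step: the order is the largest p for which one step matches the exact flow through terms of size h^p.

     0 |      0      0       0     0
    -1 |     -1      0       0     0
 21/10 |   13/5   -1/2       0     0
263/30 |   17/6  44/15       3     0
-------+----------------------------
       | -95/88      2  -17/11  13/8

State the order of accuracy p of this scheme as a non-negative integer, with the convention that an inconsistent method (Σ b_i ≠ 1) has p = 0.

b = (-95/88, 2, -17/11, 13/8)
c = (0, -1, 21/10, 263/30)
Ac = (0, 0, 1/2, 101/30)
Σ b_i: (-95/88)·1 + 2·1 + (-17/11)·1 + 13/8·1 = 1 ✓
b·c: 2·(-1) + (-17/11)·21/10 + 13/8·263/30 = 23761/2640 ≠ 1/2 ⇒ order 1.

1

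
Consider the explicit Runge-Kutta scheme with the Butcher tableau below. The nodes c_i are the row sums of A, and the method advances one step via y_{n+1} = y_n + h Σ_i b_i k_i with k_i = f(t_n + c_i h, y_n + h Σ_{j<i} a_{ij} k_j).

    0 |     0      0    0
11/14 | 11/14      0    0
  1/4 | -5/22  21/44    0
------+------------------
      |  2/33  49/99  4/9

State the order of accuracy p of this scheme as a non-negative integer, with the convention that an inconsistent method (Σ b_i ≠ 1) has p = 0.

b = (2/33, 49/99, 4/9)
c = (0, 11/14, 1/4)
Ac = (0, 0, 3/8)
Σ b_i: 2/33·1 + 49/99·1 + 4/9·1 = 1 ✓
b·c: 49/99·11/14 + 4/9·1/4 = 1/2 ✓
b·c²: 49/99·121/196 + 4/9·1/16 = 1/3 ✓
b·Ac: 4/9·3/8 = 1/6 ✓; 3 stages ⇒ order 3.

3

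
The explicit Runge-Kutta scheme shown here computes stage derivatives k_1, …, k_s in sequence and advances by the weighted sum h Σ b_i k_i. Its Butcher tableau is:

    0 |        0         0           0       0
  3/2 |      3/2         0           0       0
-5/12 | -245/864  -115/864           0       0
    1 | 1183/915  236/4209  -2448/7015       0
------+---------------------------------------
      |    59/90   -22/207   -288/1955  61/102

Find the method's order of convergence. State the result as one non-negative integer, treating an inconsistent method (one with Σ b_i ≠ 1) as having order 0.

4

b = (59/90, -22/207, -288/1955, 61/102)
c = (0, 3/2, -5/12, 1)
Ac = (0, 0, -115/576, 14/61)
Σ b_i: 59/90·1 + (-22/207)·1 + (-288/1955)·1 + 61/102·1 = 1 ✓
b·c: (-22/207)·3/2 + (-288/1955)·(-5/12) + 61/102·1 = 1/2 ✓
b·c²: (-22/207)·9/4 + (-288/1955)·25/144 + 61/102·1 = 1/3 ✓
b·Ac: (-288/1955)·(-115/576) + 61/102·14/61 = 1/6 ✓
b·c³: (-22/207)·27/8 + (-288/1955)·(-125/1728) + 61/102·1 = 1/4 ✓
b·(c∘Ac): (-288/1955)·575/6912 + 61/102·14/61 = 1/8 ✓
b·Ac²: (-288/1955)·(-115/384) + 61/102·4/61 = 1/12 ✓
b·A²c: 61/102·17/244 = 1/24 ✓; 4 stages ⇒ order 4.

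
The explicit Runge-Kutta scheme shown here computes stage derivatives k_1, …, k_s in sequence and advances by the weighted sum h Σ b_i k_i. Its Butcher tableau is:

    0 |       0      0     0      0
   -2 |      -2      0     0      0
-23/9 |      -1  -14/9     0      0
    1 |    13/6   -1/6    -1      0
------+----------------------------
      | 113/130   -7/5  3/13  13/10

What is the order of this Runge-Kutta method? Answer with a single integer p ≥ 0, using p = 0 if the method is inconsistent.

1

b = (113/130, -7/5, 3/13, 13/10)
c = (0, -2, -23/9, 1)
Ac = (0, 0, 28/9, 26/9)
Σ b_i: 113/130·1 + (-7/5)·1 + 3/13·1 + 13/10·1 = 1 ✓
b·c: (-7/5)·(-2) + 3/13·(-23/9) + 13/10·1 = 1369/390 ≠ 1/2 ⇒ order 1.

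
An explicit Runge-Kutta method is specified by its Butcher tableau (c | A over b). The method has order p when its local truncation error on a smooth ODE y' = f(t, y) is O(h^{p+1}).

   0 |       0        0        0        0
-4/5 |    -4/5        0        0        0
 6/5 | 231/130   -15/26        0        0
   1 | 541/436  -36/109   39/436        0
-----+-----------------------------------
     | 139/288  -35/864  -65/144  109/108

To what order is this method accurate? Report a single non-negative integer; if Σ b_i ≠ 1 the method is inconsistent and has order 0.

b = (139/288, -35/864, -65/144, 109/108)
c = (0, -4/5, 6/5, 1)
Ac = (0, 0, 6/13, 81/218)
Σ b_i: 139/288·1 + (-35/864)·1 + (-65/144)·1 + 109/108·1 = 1 ✓
b·c: (-35/864)·(-4/5) + (-65/144)·6/5 + 109/108·1 = 1/2 ✓
b·c²: (-35/864)·16/25 + (-65/144)·36/25 + 109/108·1 = 1/3 ✓
b·Ac: (-65/144)·6/13 + 109/108·81/218 = 1/6 ✓
b·c³: (-35/864)·(-64/125) + (-65/144)·216/125 + 109/108·1 = 1/4 ✓
b·(c∘Ac): (-65/144)·36/65 + 109/108·81/218 = 1/8 ✓
b·Ac²: (-65/144)·(-24/65) + 109/108·(-9/109) = 1/12 ✓
b·A²c: 109/108·9/218 = 1/24 ✓; 4 stages ⇒ order 4.

4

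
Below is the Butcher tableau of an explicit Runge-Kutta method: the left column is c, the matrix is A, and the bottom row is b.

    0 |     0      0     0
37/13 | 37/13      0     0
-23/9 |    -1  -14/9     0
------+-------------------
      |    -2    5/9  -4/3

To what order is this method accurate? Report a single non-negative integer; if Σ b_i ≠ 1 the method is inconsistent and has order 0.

0

b = (-2, 5/9, -4/3)
c = (0, 37/13, -23/9)
Ac = (0, 0, -518/117)
Σ b_i: (-2)·1 + 5/9·1 + (-4/3)·1 = -25/9 ≠ 1 ⇒ order 0.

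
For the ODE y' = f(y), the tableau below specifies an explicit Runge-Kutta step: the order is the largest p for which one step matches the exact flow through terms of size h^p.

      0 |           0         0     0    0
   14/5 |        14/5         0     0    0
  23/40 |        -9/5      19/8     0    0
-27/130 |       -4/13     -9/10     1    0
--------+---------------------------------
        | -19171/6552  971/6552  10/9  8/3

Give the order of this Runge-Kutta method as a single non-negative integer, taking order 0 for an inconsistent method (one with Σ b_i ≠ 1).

2

b = (-19171/6552, 971/6552, 10/9, 8/3)
c = (0, 14/5, 23/40, -27/130)
Ac = (0, 0, 133/20, -389/200)
Σ b_i: (-19171/6552)·1 + 971/6552·1 + 10/9·1 + 8/3·1 = 1 ✓
b·c: 971/6552·14/5 + 10/9·23/40 + 8/3·(-27/130) = 1/2 ✓
b·c²: 971/6552·196/25 + 10/9·529/1600 + 8/3·729/16900 = 2000749/1216800 ≠ 1/3 ⇒ order 2.
b·Ac: 10/9·133/20 + 8/3·(-389/200) = 991/450 ≠ 1/6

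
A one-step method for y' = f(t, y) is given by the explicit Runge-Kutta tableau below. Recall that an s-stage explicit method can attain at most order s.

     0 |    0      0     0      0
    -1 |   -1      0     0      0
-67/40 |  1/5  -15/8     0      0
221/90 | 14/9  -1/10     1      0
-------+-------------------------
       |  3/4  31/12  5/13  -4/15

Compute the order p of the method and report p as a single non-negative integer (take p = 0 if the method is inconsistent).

b = (3/4, 31/12, 5/13, -4/15)
c = (0, -1, -67/40, 221/90)
Ac = (0, 0, 15/8, -63/40)
Σ b_i: 3/4·1 + 31/12·1 + 5/13·1 + (-4/15)·1 = 673/195 ≠ 1 ⇒ order 0.

0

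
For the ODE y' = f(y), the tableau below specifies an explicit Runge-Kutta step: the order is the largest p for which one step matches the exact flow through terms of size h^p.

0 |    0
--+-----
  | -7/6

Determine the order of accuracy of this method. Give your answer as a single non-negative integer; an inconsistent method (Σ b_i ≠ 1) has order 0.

b = (-7/6)
c = (0)
Σ b_i: (-7/6)·1 = -7/6 ≠ 1 ⇒ order 0.

0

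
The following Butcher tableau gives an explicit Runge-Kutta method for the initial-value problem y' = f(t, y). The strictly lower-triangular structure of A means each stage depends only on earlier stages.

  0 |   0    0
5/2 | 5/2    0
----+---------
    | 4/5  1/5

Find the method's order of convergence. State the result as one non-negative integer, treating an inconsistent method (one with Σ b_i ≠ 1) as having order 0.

b = (4/5, 1/5)
c = (0, 5/2)
Σ b_i: 4/5·1 + 1/5·1 = 1 ✓
b·c: 1/5·5/2 = 1/2 ✓; 2 stages ⇒ order 2.

2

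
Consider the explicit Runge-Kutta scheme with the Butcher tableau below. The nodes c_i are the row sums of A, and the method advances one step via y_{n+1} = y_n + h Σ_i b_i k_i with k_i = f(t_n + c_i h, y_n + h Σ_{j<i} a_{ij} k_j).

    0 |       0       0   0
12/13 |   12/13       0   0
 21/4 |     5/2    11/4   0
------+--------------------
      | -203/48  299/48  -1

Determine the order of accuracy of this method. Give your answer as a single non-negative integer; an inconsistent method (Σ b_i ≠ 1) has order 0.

b = (-203/48, 299/48, -1)
c = (0, 12/13, 21/4)
Ac = (0, 0, 33/13)
Σ b_i: (-203/48)·1 + 299/48·1 + (-1)·1 = 1 ✓
b·c: 299/48·12/13 + (-1)·21/4 = 1/2 ✓
b·c²: 299/48·144/169 + (-1)·441/16 = -4629/208 ≠ 1/3 ⇒ order 2.
b·Ac: (-1)·33/13 = -33/13 ≠ 1/6

2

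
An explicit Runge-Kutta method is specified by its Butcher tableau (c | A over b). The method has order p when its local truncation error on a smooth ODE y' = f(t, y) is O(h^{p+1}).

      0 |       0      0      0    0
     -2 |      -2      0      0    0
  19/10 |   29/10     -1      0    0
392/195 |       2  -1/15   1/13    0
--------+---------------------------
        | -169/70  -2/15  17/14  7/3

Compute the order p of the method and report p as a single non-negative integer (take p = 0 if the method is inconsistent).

1

b = (-169/70, -2/15, 17/14, 7/3)
c = (0, -2, 19/10, 392/195)
Ac = (0, 0, 2, 109/390)
Σ b_i: (-169/70)·1 + (-2/15)·1 + 17/14·1 + 7/3·1 = 1 ✓
b·c: (-2/15)·(-2) + 17/14·19/10 + 7/3·392/195 = 118991/16380 ≠ 1/2 ⇒ order 1.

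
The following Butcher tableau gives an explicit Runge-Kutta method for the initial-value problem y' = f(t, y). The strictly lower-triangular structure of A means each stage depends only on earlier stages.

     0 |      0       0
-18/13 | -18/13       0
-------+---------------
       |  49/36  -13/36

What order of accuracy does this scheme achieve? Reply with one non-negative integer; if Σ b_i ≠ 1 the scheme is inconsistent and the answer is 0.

b = (49/36, -13/36)
c = (0, -18/13)
Σ b_i: 49/36·1 + (-13/36)·1 = 1 ✓
b·c: (-13/36)·(-18/13) = 1/2 ✓; 2 stages ⇒ order 2.

2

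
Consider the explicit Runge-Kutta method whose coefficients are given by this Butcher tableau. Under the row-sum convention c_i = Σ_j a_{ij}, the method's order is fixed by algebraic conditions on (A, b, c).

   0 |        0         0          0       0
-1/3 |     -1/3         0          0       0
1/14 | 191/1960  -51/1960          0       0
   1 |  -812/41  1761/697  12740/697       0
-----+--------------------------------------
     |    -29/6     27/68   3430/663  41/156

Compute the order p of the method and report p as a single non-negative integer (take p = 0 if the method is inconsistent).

4

b = (-29/6, 27/68, 3430/663, 41/156)
c = (0, -1/3, 1/14, 1)
Ac = (0, 0, 17/1960, 19/41)
Σ b_i: (-29/6)·1 + 27/68·1 + 3430/663·1 + 41/156·1 = 1 ✓
b·c: 27/68·(-1/3) + 3430/663·1/14 + 41/156·1 = 1/2 ✓
b·c²: 27/68·1/9 + 3430/663·1/196 + 41/156·1 = 1/3 ✓
b·Ac: 3430/663·17/1960 + 41/156·19/41 = 1/6 ✓
b·c³: 27/68·(-1/27) + 3430/663·1/2744 + 41/156·1 = 1/4 ✓
b·(c∘Ac): 3430/663·17/27440 + 41/156·19/41 = 1/8 ✓
b·Ac²: 3430/663·(-17/5880) + 41/156·46/123 = 1/12 ✓
b·A²c: 41/156·13/82 = 1/24 ✓; 4 stages ⇒ order 4.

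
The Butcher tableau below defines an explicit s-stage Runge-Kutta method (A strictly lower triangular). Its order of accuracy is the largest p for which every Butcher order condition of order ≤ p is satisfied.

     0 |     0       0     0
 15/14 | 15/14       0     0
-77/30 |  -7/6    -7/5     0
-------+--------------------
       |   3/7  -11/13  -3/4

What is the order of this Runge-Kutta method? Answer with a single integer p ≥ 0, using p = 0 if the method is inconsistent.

b = (3/7, -11/13, -3/4)
c = (0, 15/14, -77/30)
Ac = (0, 0, -3/2)
Σ b_i: 3/7·1 + (-11/13)·1 + (-3/4)·1 = -425/364 ≠ 1 ⇒ order 0.

0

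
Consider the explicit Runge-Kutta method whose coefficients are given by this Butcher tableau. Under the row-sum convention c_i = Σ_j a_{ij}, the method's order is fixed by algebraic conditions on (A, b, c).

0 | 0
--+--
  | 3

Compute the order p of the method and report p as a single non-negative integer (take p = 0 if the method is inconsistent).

0

b = (3)
c = (0)
Σ b_i: 3·1 = 3 ≠ 1 ⇒ order 0.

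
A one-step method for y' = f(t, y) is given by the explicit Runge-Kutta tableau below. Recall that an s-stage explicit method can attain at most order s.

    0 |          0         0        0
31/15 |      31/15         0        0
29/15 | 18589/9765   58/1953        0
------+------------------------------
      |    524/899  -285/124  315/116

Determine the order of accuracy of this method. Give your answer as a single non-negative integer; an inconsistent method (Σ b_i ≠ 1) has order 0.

b = (524/899, -285/124, 315/116)
c = (0, 31/15, 29/15)
Ac = (0, 0, 58/945)
Σ b_i: 524/899·1 + (-285/124)·1 + 315/116·1 = 1 ✓
b·c: (-285/124)·31/15 + 315/116·29/15 = 1/2 ✓
b·c²: (-285/124)·961/225 + 315/116·841/225 = 1/3 ✓
b·Ac: 315/116·58/945 = 1/6 ✓; 3 stages ⇒ order 3.

3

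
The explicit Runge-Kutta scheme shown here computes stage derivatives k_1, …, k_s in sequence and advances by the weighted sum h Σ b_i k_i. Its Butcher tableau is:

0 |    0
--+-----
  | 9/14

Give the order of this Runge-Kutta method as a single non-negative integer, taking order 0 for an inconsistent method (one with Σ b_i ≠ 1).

0

b = (9/14)
c = (0)
Σ b_i: 9/14·1 = 9/14 ≠ 1 ⇒ order 0.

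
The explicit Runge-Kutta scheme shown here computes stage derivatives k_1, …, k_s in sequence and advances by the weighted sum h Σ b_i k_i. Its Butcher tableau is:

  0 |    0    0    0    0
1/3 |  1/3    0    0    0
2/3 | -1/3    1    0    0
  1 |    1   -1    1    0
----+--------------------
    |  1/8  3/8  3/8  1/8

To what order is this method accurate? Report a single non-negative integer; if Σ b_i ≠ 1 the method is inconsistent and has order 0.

4

b = (1/8, 3/8, 3/8, 1/8)
c = (0, 1/3, 2/3, 1)
Ac = (0, 0, 1/3, 1/3)
Σ b_i: 1/8·1 + 3/8·1 + 3/8·1 + 1/8·1 = 1 ✓
b·c: 3/8·1/3 + 3/8·2/3 + 1/8·1 = 1/2 ✓
b·c²: 3/8·1/9 + 3/8·4/9 + 1/8·1 = 1/3 ✓
b·Ac: 3/8·1/3 + 1/8·1/3 = 1/6 ✓
b·c³: 3/8·1/27 + 3/8·8/27 + 1/8·1 = 1/4 ✓
b·(c∘Ac): 3/8·2/9 + 1/8·1/3 = 1/8 ✓
b·Ac²: 3/8·1/9 + 1/8·1/3 = 1/12 ✓
b·A²c: 1/8·1/3 = 1/24 ✓; 4 stages ⇒ order 4.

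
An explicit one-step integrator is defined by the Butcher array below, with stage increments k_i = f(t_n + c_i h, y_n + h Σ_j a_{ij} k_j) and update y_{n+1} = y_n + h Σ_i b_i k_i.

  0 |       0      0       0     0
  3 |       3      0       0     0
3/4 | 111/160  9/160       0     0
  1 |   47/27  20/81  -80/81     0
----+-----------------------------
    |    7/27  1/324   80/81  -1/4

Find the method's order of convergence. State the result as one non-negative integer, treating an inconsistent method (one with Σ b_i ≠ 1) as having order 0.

b = (7/27, 1/324, 80/81, -1/4)
c = (0, 3, 3/4, 1)
Ac = (0, 0, 27/160, 0)
Σ b_i: 7/27·1 + 1/324·1 + 80/81·1 + (-1/4)·1 = 1 ✓
b·c: 1/324·3 + 80/81·3/4 + (-1/4)·1 = 1/2 ✓
b·c²: 1/324·9 + 80/81·9/16 + (-1/4)·1 = 1/3 ✓
b·Ac: 80/81·27/160 = 1/6 ✓
b·c³: 1/324·27 + 80/81·27/64 + (-1/4)·1 = 1/4 ✓
b·(c∘Ac): 80/81·81/640 = 1/8 ✓
b·Ac²: 80/81·81/160 + (-1/4)·5/3 = 1/12 ✓
b·A²c: (-1/4)·(-1/6) = 1/24 ✓; 4 stages ⇒ order 4.

4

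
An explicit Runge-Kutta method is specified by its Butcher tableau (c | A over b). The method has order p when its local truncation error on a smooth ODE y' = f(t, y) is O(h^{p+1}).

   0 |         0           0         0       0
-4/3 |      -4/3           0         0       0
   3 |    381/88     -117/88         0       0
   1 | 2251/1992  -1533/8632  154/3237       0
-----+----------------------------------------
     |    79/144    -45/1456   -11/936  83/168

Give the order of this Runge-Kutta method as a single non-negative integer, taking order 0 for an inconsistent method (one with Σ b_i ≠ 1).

b = (79/144, -45/1456, -11/936, 83/168)
c = (0, -4/3, 3, 1)
Ac = (0, 0, 39/22, 63/166)
Σ b_i: 79/144·1 + (-45/1456)·1 + (-11/936)·1 + 83/168·1 = 1 ✓
b·c: (-45/1456)·(-4/3) + (-11/936)·3 + 83/168·1 = 1/2 ✓
b·c²: (-45/1456)·16/9 + (-11/936)·9 + 83/168·1 = 1/3 ✓
b·Ac: (-11/936)·39/22 + 83/168·63/166 = 1/6 ✓
b·c³: (-45/1456)·(-64/27) + (-11/936)·27 + 83/168·1 = 1/4 ✓
b·(c∘Ac): (-11/936)·117/22 + 83/168·63/166 = 1/8 ✓
b·Ac²: (-11/936)·(-26/11) + 83/168·28/249 = 1/12 ✓
b·A²c: 83/168·7/83 = 1/24 ✓; 4 stages ⇒ order 4.

4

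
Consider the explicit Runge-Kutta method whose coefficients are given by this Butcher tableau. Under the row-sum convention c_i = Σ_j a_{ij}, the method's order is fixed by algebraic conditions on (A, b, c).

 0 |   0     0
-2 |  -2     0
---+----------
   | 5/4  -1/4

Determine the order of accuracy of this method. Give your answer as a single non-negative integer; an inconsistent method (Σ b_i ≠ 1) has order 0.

2

b = (5/4, -1/4)
c = (0, -2)
Σ b_i: 5/4·1 + (-1/4)·1 = 1 ✓
b·c: (-1/4)·(-2) = 1/2 ✓; 2 stages ⇒ order 2.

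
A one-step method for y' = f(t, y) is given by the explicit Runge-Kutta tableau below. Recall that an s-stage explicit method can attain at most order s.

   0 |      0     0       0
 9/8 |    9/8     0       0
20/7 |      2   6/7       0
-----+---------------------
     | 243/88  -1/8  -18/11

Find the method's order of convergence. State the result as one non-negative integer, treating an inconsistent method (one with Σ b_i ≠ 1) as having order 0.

b = (243/88, -1/8, -18/11)
c = (0, 9/8, 20/7)
Ac = (0, 0, 27/28)
Σ b_i: 243/88·1 + (-1/8)·1 + (-18/11)·1 = 1 ✓
b·c: (-1/8)·9/8 + (-18/11)·20/7 = -23733/4928 ≠ 1/2 ⇒ order 1.

1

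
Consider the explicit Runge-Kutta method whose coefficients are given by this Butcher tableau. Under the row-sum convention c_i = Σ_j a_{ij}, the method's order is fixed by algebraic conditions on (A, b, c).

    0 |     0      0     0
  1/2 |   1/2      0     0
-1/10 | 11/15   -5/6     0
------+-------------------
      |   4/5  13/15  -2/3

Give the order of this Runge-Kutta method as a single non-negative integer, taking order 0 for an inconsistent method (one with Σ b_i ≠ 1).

2

b = (4/5, 13/15, -2/3)
c = (0, 1/2, -1/10)
Ac = (0, 0, -5/12)
Σ b_i: 4/5·1 + 13/15·1 + (-2/3)·1 = 1 ✓
b·c: 13/15·1/2 + (-2/3)·(-1/10) = 1/2 ✓
b·c²: 13/15·1/4 + (-2/3)·1/100 = 21/100 ≠ 1/3 ⇒ order 2.
b·Ac: (-2/3)·(-5/12) = 5/18 ≠ 1/6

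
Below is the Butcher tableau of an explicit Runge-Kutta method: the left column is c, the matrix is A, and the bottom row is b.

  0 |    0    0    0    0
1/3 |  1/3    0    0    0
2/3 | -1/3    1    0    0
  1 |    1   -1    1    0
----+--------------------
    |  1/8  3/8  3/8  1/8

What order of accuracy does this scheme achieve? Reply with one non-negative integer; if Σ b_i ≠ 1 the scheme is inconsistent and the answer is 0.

4

b = (1/8, 3/8, 3/8, 1/8)
c = (0, 1/3, 2/3, 1)
Ac = (0, 0, 1/3, 1/3)
Σ b_i: 1/8·1 + 3/8·1 + 3/8·1 + 1/8·1 = 1 ✓
b·c: 3/8·1/3 + 3/8·2/3 + 1/8·1 = 1/2 ✓
b·c²: 3/8·1/9 + 3/8·4/9 + 1/8·1 = 1/3 ✓
b·Ac: 3/8·1/3 + 1/8·1/3 = 1/6 ✓
b·c³: 3/8·1/27 + 3/8·8/27 + 1/8·1 = 1/4 ✓
b·(c∘Ac): 3/8·2/9 + 1/8·1/3 = 1/8 ✓
b·Ac²: 3/8·1/9 + 1/8·1/3 = 1/12 ✓
b·A²c: 1/8·1/3 = 1/24 ✓; 4 stages ⇒ order 4.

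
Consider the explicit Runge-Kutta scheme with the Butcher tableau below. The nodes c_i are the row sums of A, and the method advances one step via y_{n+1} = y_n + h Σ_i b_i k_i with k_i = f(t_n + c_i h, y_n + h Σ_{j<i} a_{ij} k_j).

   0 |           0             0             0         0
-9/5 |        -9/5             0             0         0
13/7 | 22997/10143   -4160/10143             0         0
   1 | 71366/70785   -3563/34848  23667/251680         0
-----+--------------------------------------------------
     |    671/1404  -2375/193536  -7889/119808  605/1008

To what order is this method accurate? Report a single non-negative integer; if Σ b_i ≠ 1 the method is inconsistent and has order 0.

4

b = (671/1404, -2375/193536, -7889/119808, 605/1008)
c = (0, -9/5, 13/7, 1)
Ac = (0, 0, 832/1127, 217/605)
Σ b_i: 671/1404·1 + (-2375/193536)·1 + (-7889/119808)·1 + 605/1008·1 = 1 ✓
b·c: (-2375/193536)·(-9/5) + (-7889/119808)·13/7 + 605/1008·1 = 1/2 ✓
b·c²: (-2375/193536)·81/25 + (-7889/119808)·169/49 + 605/1008·1 = 1/3 ✓
b·Ac: (-7889/119808)·832/1127 + 605/1008·217/605 = 1/6 ✓
b·c³: (-2375/193536)·(-729/125) + (-7889/119808)·2197/343 + 605/1008·1 = 1/4 ✓
b·(c∘Ac): (-7889/119808)·10816/7889 + 605/1008·217/605 = 1/8 ✓
b·Ac²: (-7889/119808)·(-7488/5635) + 605/1008·(-21/3025) = 1/12 ✓
b·A²c: 605/1008·42/605 = 1/24 ✓; 4 stages ⇒ order 4.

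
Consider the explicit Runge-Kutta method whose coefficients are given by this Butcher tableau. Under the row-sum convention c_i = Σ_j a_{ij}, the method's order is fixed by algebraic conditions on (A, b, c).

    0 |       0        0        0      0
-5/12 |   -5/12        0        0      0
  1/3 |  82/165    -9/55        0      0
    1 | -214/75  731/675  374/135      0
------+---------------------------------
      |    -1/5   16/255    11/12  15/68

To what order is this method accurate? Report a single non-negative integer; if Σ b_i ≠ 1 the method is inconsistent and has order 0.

b = (-1/5, 16/255, 11/12, 15/68)
c = (0, -5/12, 1/3, 1)
Ac = (0, 0, 3/44, 17/36)
Σ b_i: (-1/5)·1 + 16/255·1 + 11/12·1 + 15/68·1 = 1 ✓
b·c: 16/255·(-5/12) + 11/12·1/3 + 15/68·1 = 1/2 ✓
b·c²: 16/255·25/144 + 11/12·1/9 + 15/68·1 = 1/3 ✓
b·Ac: 11/12·3/44 + 15/68·17/36 = 1/6 ✓
b·c³: 16/255·(-125/1728) + 11/12·1/27 + 15/68·1 = 1/4 ✓
b·(c∘Ac): 11/12·1/44 + 15/68·17/36 = 1/8 ✓
b·Ac²: 11/12·(-5/176) + 15/68·119/240 = 1/12 ✓
b·A²c: 15/68·17/90 = 1/24 ✓; 4 stages ⇒ order 4.

4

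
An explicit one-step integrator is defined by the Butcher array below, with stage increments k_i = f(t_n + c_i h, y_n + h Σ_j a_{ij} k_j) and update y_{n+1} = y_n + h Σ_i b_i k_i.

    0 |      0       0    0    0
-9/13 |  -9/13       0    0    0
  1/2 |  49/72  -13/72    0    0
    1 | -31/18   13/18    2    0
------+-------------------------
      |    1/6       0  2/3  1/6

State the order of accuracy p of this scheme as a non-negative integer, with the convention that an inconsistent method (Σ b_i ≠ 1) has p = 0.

4

b = (1/6, 0, 2/3, 1/6)
c = (0, -9/13, 1/2, 1)
Ac = (0, 0, 1/8, 1/2)
Σ b_i: 1/6·1 + 2/3·1 + 1/6·1 = 1 ✓
b·c: 2/3·1/2 + 1/6·1 = 1/2 ✓
b·c²: 2/3·1/4 + 1/6·1 = 1/3 ✓
b·Ac: 2/3·1/8 + 1/6·1/2 = 1/6 ✓
b·c³: 2/3·1/8 + 1/6·1 = 1/4 ✓
b·(c∘Ac): 2/3·1/16 + 1/6·1/2 = 1/8 ✓
b·Ac²: 2/3·(-9/104) + 1/6·11/13 = 1/12 ✓
b·A²c: 1/6·1/4 = 1/24 ✓; 4 stages ⇒ order 4.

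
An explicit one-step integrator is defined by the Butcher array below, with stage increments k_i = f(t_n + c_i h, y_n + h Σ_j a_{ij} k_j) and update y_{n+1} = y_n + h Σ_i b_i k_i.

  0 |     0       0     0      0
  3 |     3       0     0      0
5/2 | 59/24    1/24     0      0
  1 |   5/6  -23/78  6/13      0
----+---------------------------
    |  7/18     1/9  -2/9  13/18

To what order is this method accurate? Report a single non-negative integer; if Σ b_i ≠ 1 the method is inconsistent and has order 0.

b = (7/18, 1/9, -2/9, 13/18)
c = (0, 3, 5/2, 1)
Ac = (0, 0, 1/8, 7/26)
Σ b_i: 7/18·1 + 1/9·1 + (-2/9)·1 + 13/18·1 = 1 ✓
b·c: 1/9·3 + (-2/9)·5/2 + 13/18·1 = 1/2 ✓
b·c²: 1/9·9 + (-2/9)·25/4 + 13/18·1 = 1/3 ✓
b·Ac: (-2/9)·1/8 + 13/18·7/26 = 1/6 ✓
b·c³: 1/9·27 + (-2/9)·125/8 + 13/18·1 = 1/4 ✓
b·(c∘Ac): (-2/9)·5/16 + 13/18·7/26 = 1/8 ✓
b·Ac²: (-2/9)·3/8 + 13/18·3/13 = 1/12 ✓
b·A²c: 13/18·3/52 = 1/24 ✓; 4 stages ⇒ order 4.

4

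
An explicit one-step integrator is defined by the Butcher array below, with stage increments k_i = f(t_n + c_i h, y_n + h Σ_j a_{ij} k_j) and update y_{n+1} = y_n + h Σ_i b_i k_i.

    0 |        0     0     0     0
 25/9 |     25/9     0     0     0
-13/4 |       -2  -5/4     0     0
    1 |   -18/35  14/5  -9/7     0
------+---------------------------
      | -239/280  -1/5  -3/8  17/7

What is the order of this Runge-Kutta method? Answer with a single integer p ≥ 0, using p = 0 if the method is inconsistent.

1

b = (-239/280, -1/5, -3/8, 17/7)
c = (0, 25/9, -13/4, 1)
Ac = (0, 0, -125/36, 3013/252)
Σ b_i: (-239/280)·1 + (-1/5)·1 + (-3/8)·1 + 17/7·1 = 1 ✓
b·c: (-1/5)·25/9 + (-3/8)·(-13/4) + 17/7·1 = 6233/2016 ≠ 1/2 ⇒ order 1.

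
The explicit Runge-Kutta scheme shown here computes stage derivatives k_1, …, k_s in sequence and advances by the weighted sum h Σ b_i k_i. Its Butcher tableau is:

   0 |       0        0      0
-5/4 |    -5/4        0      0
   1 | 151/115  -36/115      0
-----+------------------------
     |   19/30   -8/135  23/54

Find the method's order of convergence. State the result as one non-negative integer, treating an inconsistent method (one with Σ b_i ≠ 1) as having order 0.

3

b = (19/30, -8/135, 23/54)
c = (0, -5/4, 1)
Ac = (0, 0, 9/23)
Σ b_i: 19/30·1 + (-8/135)·1 + 23/54·1 = 1 ✓
b·c: (-8/135)·(-5/4) + 23/54·1 = 1/2 ✓
b·c²: (-8/135)·25/16 + 23/54·1 = 1/3 ✓
b·Ac: 23/54·9/23 = 1/6 ✓; 3 stages ⇒ order 3.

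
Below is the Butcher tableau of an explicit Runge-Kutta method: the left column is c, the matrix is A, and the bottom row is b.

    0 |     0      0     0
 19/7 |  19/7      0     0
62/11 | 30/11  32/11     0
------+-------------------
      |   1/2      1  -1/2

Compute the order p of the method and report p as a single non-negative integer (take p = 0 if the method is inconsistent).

1

b = (1/2, 1, -1/2)
c = (0, 19/7, 62/11)
Ac = (0, 0, 608/77)
Σ b_i: 1/2·1 + 1·1 + (-1/2)·1 = 1 ✓
b·c: 1·19/7 + (-1/2)·62/11 = -8/77 ≠ 1/2 ⇒ order 1.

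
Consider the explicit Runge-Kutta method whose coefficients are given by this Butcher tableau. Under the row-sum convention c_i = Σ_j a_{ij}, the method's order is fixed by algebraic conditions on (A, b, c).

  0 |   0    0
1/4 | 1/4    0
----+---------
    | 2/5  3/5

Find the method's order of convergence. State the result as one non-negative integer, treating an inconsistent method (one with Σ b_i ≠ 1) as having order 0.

b = (2/5, 3/5)
c = (0, 1/4)
Σ b_i: 2/5·1 + 3/5·1 = 1 ✓
b·c: 3/5·1/4 = 3/20 ≠ 1/2 ⇒ order 1.

1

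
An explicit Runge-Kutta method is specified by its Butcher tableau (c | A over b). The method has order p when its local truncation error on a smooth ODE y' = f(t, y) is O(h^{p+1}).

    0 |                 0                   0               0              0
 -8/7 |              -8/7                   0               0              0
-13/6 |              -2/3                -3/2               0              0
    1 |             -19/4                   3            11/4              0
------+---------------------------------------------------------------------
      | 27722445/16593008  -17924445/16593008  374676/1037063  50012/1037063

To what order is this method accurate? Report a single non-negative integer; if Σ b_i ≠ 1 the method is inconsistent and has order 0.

3

b = (27722445/16593008, -17924445/16593008, 374676/1037063, 50012/1037063)
c = (0, -8/7, -13/6, 1)
Ac = (0, 0, 12/7, -1577/168)
Σ b_i: 27722445/16593008·1 + (-17924445/16593008)·1 + 374676/1037063·1 + 50012/1037063·1 = 1 ✓
b·c: (-17924445/16593008)·(-8/7) + 374676/1037063·(-13/6) + 50012/1037063·1 = 1/2 ✓
b·c²: (-17924445/16593008)·64/49 + 374676/1037063·169/36 + 50012/1037063·1 = 1/3 ✓
b·Ac: 374676/1037063·12/7 + 50012/1037063·(-1577/168) = 1/6 ✓
b·c³: (-17924445/16593008)·(-512/343) + 374676/1037063·(-2197/216) + 50012/1037063·1 = -263173325/130669938 ≠ 1/4 ⇒ order 3.
b·(c∘Ac): 374676/1037063·(-26/7) + 50012/1037063·(-1577/168) = -78166687/43556646 ≠ 1/8
b·Ac²: 374676/1037063·(-96/49) + 50012/1037063·118739/7056 = 27101923/261339876 ≠ 1/12
b·A²c: 50012/1037063·33/7 = 1650396/7259441 ≠ 1/24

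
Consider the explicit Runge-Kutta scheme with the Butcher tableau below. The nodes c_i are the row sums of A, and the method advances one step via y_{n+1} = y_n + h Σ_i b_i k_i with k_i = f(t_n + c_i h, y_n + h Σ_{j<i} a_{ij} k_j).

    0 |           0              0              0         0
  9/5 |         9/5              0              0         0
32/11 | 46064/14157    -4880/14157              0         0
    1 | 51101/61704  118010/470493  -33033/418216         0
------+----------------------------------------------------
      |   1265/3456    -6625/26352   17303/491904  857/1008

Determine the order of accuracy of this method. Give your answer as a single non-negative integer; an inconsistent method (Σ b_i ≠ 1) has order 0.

b = (1265/3456, -6625/26352, 17303/491904, 857/1008)
c = (0, 9/5, 32/11, 1)
Ac = (0, 0, -976/1573, 190/857)
Σ b_i: 1265/3456·1 + (-6625/26352)·1 + 17303/491904·1 + 857/1008·1 = 1 ✓
b·c: (-6625/26352)·9/5 + 17303/491904·32/11 + 857/1008·1 = 1/2 ✓
b·c²: (-6625/26352)·81/25 + 17303/491904·1024/121 + 857/1008·1 = 1/3 ✓
b·Ac: 17303/491904·(-976/1573) + 857/1008·190/857 = 1/6 ✓
b·c³: (-6625/26352)·729/125 + 17303/491904·32768/1331 + 857/1008·1 = 1/4 ✓
b·(c∘Ac): 17303/491904·(-31232/17303) + 857/1008·190/857 = 1/8 ✓
b·Ac²: 17303/491904·(-8784/7865) + 857/1008·618/4285 = 1/12 ✓
b·A²c: 857/1008·42/857 = 1/24 ✓; 4 stages ⇒ order 4.

4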